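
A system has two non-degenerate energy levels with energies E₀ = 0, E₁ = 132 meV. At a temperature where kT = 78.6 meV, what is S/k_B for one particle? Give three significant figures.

0.435

Eᵢ/kT = 0, 1.6794.
Z = Σ e^(−Eᵢ/kT) = e^(−0) + e^(−1.6794) = 1.0000 + 0.18649 = 1.1865.
⟨E⟩ = Σ EᵢPᵢ = 20.747 meV.
S/k_B = ln Z + ⟨E⟩/kT = ln(1.1865) + 20.747/78.6 = 0.17101 + 0.26396 = 0.435.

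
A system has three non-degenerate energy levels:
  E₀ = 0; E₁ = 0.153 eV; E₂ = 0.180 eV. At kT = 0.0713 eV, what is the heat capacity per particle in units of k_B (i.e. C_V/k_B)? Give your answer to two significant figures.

0.73

Eᵢ/kT = 0, 2.146, 2.525.
Z = Σ e^(−Eᵢ/kT) = e^(−0) + e^(−2.146) + e^(−2.525) = 1.000 + 0.1170 + 0.08006 = 1.197.
⟨E⟩ = 0.02699 eV, ⟨E²⟩ = 0.004455 eV².
C_V/k_B = (⟨E²⟩ − ⟨E⟩²)/(kT)² = (0.004455 − 0.0007285)/0.005084 = 0.73.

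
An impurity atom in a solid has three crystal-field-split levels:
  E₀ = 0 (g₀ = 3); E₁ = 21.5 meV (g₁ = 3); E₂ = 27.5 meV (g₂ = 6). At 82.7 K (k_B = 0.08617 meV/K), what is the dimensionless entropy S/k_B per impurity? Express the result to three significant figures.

1.47

k_BT = 0.08617 × 82.7 K = 7.1263 meV.
Eᵢ/kT = 0, 3.0170, 3.8589.
Z = Σ gᵢe^(−Eᵢ/kT) = 3·e^(−0) + 3·e^(−3.0170) + 6·e^(−3.8589) = 3.0000 + 0.14684 + 0.12655 = 3.2734.
⟨E⟩ = Σ EᵢPᵢ = 2.0276 meV.
S/k_B = ln Z + ⟨E⟩/kT = ln(3.2734) + 2.0276/7.1263 = 1.1858 + 0.28452 = 1.47.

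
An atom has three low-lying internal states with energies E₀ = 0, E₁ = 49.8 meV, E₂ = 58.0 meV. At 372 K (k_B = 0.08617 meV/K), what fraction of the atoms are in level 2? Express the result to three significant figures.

0.119

k_BT = 0.08617 × 372 K = 32.055 meV.
Eᵢ/kT = 0, 1.5536, 1.8094.
Z = Σ e^(−Eᵢ/kT) = e^(−0) + e^(−1.5536) + e^(−1.8094) = 1.0000 + 0.21149 + 0.16375 = 1.3752.
P₂ = e^(−E₂/kT) / Z = 0.16375/1.3752 = 0.119.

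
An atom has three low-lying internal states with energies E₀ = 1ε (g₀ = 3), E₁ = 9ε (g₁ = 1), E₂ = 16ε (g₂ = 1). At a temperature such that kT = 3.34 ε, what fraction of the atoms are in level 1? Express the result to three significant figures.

0.0294

Eᵢ/kT = 0.29940, 2.6946, 4.7904.
Z = Σ gᵢe^(−Eᵢ/kT) = 3·e^(−0.29940) + 1·e^(−2.6946) + 1·e^(−4.7904) = 2.2238 + 0.067569 + 0.0083091 = 2.2997.
P₁ = g₁ e^(−E₁/kT) / Z = 0.067569/2.2997 = 0.0294.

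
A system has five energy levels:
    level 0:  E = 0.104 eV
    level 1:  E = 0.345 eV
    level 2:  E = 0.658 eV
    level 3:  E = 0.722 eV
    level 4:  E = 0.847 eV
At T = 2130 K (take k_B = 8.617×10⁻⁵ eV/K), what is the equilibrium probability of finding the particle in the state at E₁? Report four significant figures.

k_BT = 8.617×10⁻⁵ × 2130 K = 0.183542 eV.
Eᵢ/kT = 0.566628, 1.87968, 3.58501, 3.93370, 4.61475.
Z = Σ e^(−Eᵢ/kT) = e^(−0.566628) + e^(−1.87968) + e^(−3.58501) + e^(−3.93370) + e^(−4.61475) = 0.567436 + 0.152639 + 0.0277364 + 0.0195711 + 0.00990466 = 0.777287.
P₁ = e^(−E₁/kT) / Z = 0.152639/0.777287 = 0.1964.

0.1964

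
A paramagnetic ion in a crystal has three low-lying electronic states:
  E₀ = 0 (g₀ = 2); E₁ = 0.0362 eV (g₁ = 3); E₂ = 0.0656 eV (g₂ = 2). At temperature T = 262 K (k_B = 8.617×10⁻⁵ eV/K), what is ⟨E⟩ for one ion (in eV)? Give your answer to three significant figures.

k_BT = 8.617×10⁻⁵ × 262 K = 0.022577 eV.
Eᵢ/kT = 0, 1.6034, 2.9056.
Z = Σ gᵢe^(−Eᵢ/kT) = 2·e^(−0) + 3·e^(−1.6034) + 2·e^(−2.9056) = 2.0000 + 0.60363 + 0.10943 = 2.7131.
⟨E⟩ = Σ Eᵢ gᵢe^(−Eᵢ/kT) / Z = (0·2.0000 + 0.0362·0.60363 + 0.0656·0.10943) / 2.7131 = 0.0107 eV.

0.0107 eV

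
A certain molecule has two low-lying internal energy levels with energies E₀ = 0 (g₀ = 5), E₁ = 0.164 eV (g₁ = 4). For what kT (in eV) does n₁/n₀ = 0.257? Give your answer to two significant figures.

0.14 eV

n₁/n₀ = (g₁/g₀) exp[−(E₁−E₀)/kT] = 0.257.
⇒ (E₁−E₀)/kT = ln((4/5)/0.257) = ln(3.113) = 1.136.
kT = 0.164 eV / 1.136 = 0.14 eV.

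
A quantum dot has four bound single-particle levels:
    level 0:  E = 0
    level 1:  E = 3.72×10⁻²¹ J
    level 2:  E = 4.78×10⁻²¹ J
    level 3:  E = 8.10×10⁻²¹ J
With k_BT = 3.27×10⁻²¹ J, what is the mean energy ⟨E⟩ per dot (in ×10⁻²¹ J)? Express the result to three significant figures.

1.82 ×10⁻²¹ J

Eᵢ/kT = 0, 1.1376, 1.4618, 2.4771.
Z = Σ e^(−Eᵢ/kT) = e^(−0) + e^(−1.1376) + e^(−1.4618) + e^(−2.4771) = 1.0000 + 0.32059 + 0.23182 + 0.083986 = 1.6364.
⟨E⟩ = Σ Eᵢ e^(−Eᵢ/kT) / Z = (0·1.0000 + 3.72·0.32059 + 4.78·0.23182 + 8.10·0.083986) / 1.6364 = 1.82 ×10⁻²¹ J.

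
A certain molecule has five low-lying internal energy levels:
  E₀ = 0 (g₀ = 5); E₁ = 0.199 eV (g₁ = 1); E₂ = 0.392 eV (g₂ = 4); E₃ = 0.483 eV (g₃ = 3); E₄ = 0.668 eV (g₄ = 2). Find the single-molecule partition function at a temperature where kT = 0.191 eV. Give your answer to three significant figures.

Eᵢ/kT = 0, 1.0419, 2.0524, 2.5288, 3.4974.
Z = Σ gᵢe^(−Eᵢ/kT) = 5·e^(−0) + 1·e^(−1.0419) + 4·e^(−2.0524) + 3·e^(−2.5288) + 2·e^(−3.4974) = 5.0000 + 0.35278 + 0.51371 + 0.23926 + 0.060552 = 6.1663.

Z = 6.17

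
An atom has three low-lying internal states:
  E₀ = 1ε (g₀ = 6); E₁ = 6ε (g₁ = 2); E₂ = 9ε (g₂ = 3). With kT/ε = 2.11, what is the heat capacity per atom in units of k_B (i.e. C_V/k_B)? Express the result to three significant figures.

0.311

Eᵢ/kT = 0.47393, 2.8436, 4.2654.
Z = Σ gᵢe^(−Eᵢ/kT) = 6·e^(−0.47393) + 2·e^(−2.8436) + 3·e^(−4.2654) = 3.7353 + 0.11643 + 0.042139 = 3.8939.
⟨E⟩ = 1.2361 ε, ⟨E²⟩ = 2.9123 ε².
C_V/k_B = (⟨E²⟩ − ⟨E⟩²)/(kT)² = (2.9123 − 1.5279)/4.4521 = 0.311.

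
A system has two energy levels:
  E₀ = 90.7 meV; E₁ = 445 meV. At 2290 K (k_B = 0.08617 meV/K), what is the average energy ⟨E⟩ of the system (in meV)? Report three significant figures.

141 meV

k_BT = 0.08617 × 2290 K = 197.33 meV.
Eᵢ/kT = 0.45964, 2.2551.
Z = Σ e^(−Eᵢ/kT) = e^(−0.45964) + e^(−2.2551) = 0.63151 + 0.10486 = 0.73637.
⟨E⟩ = Σ Eᵢ e^(−Eᵢ/kT) / Z = (90.7·0.63151 + 445·0.10486) / 0.73637 = 141 meV.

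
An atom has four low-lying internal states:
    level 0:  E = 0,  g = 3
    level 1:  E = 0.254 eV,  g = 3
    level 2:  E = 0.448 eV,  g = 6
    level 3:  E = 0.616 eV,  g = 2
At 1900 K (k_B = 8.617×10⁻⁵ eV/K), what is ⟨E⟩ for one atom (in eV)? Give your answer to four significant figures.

k_BT = 8.617×10⁻⁵ × 1900 K = 0.163723 eV.
Eᵢ/kT = 0, 1.55140, 2.73633, 3.76245.
Z = Σ gᵢe^(−Eᵢ/kT) = 3·e^(−0) + 3·e^(−1.55140) + 6·e^(−2.73633) + 2·e^(−3.76245) = 3.00000 + 0.635853 + 0.388847 + 0.0464535 = 4.07115.
⟨E⟩ = Σ Eᵢ gᵢe^(−Eᵢ/kT) / Z = (0·3.00000 + 0.254·0.635853 + 0.448·0.388847 + 0.616·0.0464535) / 4.07115 = 0.08949 eV.

0.08949 eV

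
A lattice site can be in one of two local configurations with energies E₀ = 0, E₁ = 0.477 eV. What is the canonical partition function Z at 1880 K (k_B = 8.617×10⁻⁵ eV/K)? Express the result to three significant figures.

Z = 1.05

k_BT = 8.617×10⁻⁵ × 1880 K = 0.16200 eV.
Eᵢ/kT = 0, 2.9444.
Z = Σ e^(−Eᵢ/kT) = e^(−0) + e^(−2.9444) = 1.0000 + 0.052634 = 1.0526.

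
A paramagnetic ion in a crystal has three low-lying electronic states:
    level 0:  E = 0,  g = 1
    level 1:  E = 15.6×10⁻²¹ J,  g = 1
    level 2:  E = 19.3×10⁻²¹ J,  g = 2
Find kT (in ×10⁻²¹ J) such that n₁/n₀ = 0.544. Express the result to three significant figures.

n₁/n₀ = (g₁/g₀) exp[−(E₁−E₀)/kT] = 0.544.
⇒ (E₁−E₀)/kT = ln((1/1)/0.544) = ln(1.8382) = 0.60879.
kT = 15.6 ×10⁻²¹ J / 0.60879 = 25.6 ×10⁻²¹ J.

25.6 ×10⁻²¹ J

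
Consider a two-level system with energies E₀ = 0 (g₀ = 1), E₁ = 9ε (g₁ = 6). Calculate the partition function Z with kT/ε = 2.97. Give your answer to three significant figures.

Z = 1.29

Eᵢ/kT = 0, 3.0303.
Z = Σ gᵢe^(−Eᵢ/kT) = 1·e^(−0) + 6·e^(−3.0303) = 1.0000 + 0.28981 = 1.2898.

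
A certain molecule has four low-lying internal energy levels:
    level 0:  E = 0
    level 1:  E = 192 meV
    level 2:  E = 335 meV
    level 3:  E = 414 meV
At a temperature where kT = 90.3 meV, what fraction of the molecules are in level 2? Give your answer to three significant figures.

0.0212

Eᵢ/kT = 0, 2.1262, 3.7099, 4.5847.
Z = Σ e^(−Eᵢ/kT) = e^(−0) + e^(−2.1262) + e^(−3.7099) + e^(−4.5847) = 1.0000 + 0.11929 + 0.024480 + 0.010207 = 1.1540.
P₂ = e^(−E₂/kT) / Z = 0.024480/1.1540 = 0.0212.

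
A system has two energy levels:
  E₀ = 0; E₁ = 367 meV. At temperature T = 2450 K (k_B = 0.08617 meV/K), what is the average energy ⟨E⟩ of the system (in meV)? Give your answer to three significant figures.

k_BT = 0.08617 × 2450 K = 211.12 meV.
Eᵢ/kT = 0, 1.7383.
Z = Σ e^(−Eᵢ/kT) = e^(−0) + e^(−1.7383) = 1.0000 + 0.17582 = 1.1758.
⟨E⟩ = Σ Eᵢ e^(−Eᵢ/kT) / Z = (0·1.0000 + 367·0.17582) / 1.1758 = 54.9 meV.

54.9 meV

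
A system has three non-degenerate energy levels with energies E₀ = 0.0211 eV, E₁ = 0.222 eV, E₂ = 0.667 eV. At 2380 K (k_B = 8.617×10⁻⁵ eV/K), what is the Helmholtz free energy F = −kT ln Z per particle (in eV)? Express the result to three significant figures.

k_BT = 8.617×10⁻⁵ × 2380 K = 0.20508 eV.
Eᵢ/kT = 0.10289, 1.0825, 3.2524.
Z = Σ e^(−Eᵢ/kT) = e^(−0.10289) + e^(−1.0825) + e^(−3.2524) = 0.90223 + 0.33875 + 0.038681 = 1.2797.
F = −kT ln Z = −0.20508 × ln(1.2797) = −0.20508 × 0.24663 = -0.0506 eV.

-0.0506 eV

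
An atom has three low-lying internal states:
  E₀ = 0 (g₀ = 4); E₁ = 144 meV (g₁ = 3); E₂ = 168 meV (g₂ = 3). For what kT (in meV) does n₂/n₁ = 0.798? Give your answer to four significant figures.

106.4 meV

n₂/n₁ = (g₂/g₁) exp[−(E₂−E₁)/kT] = 0.798.
⇒ (E₂−E₁)/kT = ln((3/3)/0.798) = ln(1.25313) = 0.225644.
kT = 24 meV / 0.225644 = 106.4 meV.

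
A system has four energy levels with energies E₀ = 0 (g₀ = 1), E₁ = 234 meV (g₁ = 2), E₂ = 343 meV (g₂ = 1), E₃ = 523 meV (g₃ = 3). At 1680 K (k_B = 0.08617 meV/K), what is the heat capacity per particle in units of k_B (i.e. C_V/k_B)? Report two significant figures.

1.1

k_BT = 0.08617 × 1680 K = 144.8 meV.
Eᵢ/kT = 0, 1.616, 2.369, 3.612.
Z = Σ gᵢe^(−Eᵢ/kT) = 1·e^(−0) + 2·e^(−1.616) + 1·e^(−2.369) + 3·e^(−3.612) = 1.000 + 0.3974 + 0.09357 + 0.08099 = 1.572.
⟨E⟩ = 106.5 meV, ⟨E²⟩ = 34940 meV².
C_V/k_B = (⟨E²⟩ − ⟨E⟩²)/(kT)² = (34940 − 11340)/20970 = 1.1.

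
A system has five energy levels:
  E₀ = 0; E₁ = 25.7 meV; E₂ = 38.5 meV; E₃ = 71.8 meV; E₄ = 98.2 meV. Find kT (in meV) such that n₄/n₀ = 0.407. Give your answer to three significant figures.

n₄/n₀ = exp[−(E₄−E₀)/kT] = 0.407.
⇒ (E₄−E₀)/kT = ln(1/0.407) = ln(2.4570) = 0.89894.
kT = 98.2 meV / 0.89894 = 109 meV.

109 meV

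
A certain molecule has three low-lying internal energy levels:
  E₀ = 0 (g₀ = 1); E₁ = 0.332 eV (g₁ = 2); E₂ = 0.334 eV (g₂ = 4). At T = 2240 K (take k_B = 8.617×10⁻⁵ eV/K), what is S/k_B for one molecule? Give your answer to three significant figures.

1.62

k_BT = 8.617×10⁻⁵ × 2240 K = 0.19302 eV.
Eᵢ/kT = 0, 1.7200, 1.7304.
Z = Σ gᵢe^(−Eᵢ/kT) = 1·e^(−0) + 2·e^(−1.7200) + 4·e^(−1.7304) = 1.0000 + 0.35813 + 0.70885 = 2.0670.
⟨E⟩ = Σ EᵢPᵢ = 0.17206 eV.
S/k_B = ln Z + ⟨E⟩/kT = ln(2.0670) + 0.17206/0.19302 = 0.72610 + 0.89141 = 1.62.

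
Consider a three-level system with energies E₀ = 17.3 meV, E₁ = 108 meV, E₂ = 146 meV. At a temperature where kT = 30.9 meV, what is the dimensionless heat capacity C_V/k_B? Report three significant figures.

Eᵢ/kT = 0.55987, 3.4951, 4.7249.
Z = Σ e^(−Eᵢ/kT) = e^(−0.55987) + e^(−3.4951) + e^(−4.7249) = 0.57128 + 0.030346 + 0.0088716 = 0.61050.
⟨E⟩ = 23.679 meV, ⟨E²⟩ = 1169.6 meV².
C_V/k_B = (⟨E²⟩ − ⟨E⟩²)/(kT)² = (1169.6 − 560.70)/954.81 = 0.638.

0.638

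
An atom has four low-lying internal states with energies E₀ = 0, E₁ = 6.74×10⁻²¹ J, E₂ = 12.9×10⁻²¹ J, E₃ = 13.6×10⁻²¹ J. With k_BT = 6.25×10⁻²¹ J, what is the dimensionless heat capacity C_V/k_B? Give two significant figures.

Eᵢ/kT = 0, 1.078, 2.064, 2.176.
Z = Σ e^(−Eᵢ/kT) = e^(−0) + e^(−1.078) + e^(−2.064) + e^(−2.176) = 1.000 + 0.3403 + 0.1269 + 0.1135 = 1.581.
⟨E⟩ = 3.463, ⟨E²⟩ = 36.41.
C_V/k_B = (⟨E²⟩ − ⟨E⟩²)/(kT)² = (36.41 − 11.99)/39.06 = 0.63.

0.63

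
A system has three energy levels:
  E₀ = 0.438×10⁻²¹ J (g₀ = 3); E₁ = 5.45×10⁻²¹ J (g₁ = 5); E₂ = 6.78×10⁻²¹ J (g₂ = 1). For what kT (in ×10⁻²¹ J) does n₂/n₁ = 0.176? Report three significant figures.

n₂/n₁ = (g₂/g₁) exp[−(E₂−E₁)/kT] = 0.176.
⇒ (E₂−E₁)/kT = ln((1/5)/0.176) = ln(1.1364) = 0.12787.
kT = 1.33 ×10⁻²¹ J / 0.12787 = 10.4 ×10⁻²¹ J.

10.4 ×10⁻²¹ J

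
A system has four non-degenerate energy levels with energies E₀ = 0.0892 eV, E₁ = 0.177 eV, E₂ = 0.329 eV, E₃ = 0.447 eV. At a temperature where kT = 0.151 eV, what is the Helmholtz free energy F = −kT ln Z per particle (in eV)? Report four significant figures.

Eᵢ/kT = 0.590728, 1.17219, 2.17881, 2.96026.
Z = Σ e^(−Eᵢ/kT) = e^(−0.590728) + e^(−1.17219) + e^(−2.17881) + e^(−2.96026) = 0.553924 + 0.309688 + 0.113176 + 0.0518054 = 1.02859.
F = −kT ln Z = −0.151 × ln(1.02859) = −0.151 × 0.0281889 = -0.004257 eV.

-0.004257 eV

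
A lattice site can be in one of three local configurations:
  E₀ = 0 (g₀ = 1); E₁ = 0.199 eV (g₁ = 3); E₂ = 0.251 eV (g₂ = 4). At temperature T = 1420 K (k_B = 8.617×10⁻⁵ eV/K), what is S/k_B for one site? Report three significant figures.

1.70

k_BT = 8.617×10⁻⁵ × 1420 K = 0.12236 eV.
Eᵢ/kT = 0, 1.6263, 2.0513.
Z = Σ gᵢe^(−Eᵢ/kT) = 1·e^(−0) + 3·e^(−1.6263) + 4·e^(−2.0513) = 1.0000 + 0.58997 + 0.51427 = 2.1042.
⟨E⟩ = Σ EᵢPᵢ = 0.11714 eV.
S/k_B = ln Z + ⟨E⟩/kT = ln(2.1042) + 0.11714/0.12236 = 0.74394 + 0.95734 = 1.70.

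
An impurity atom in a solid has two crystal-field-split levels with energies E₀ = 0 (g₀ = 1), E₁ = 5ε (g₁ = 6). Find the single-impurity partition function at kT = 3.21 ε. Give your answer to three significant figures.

Z = 2.26

Eᵢ/kT = 0, 1.5576.
Z = Σ gᵢe^(−Eᵢ/kT) = 1·e^(−0) + 6·e^(−1.5576) = 1.0000 + 1.2638 = 2.2638.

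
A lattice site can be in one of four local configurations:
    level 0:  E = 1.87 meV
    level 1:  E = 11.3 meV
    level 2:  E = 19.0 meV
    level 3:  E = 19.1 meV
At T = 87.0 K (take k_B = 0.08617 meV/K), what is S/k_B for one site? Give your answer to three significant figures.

0.949

k_BT = 0.08617 × 87.0 K = 7.4968 meV.
Eᵢ/kT = 0.24944, 1.5073, 2.5344, 2.5478.
Z = Σ e^(−Eᵢ/kT) = e^(−0.24944) + e^(−1.5073) + e^(−2.5344) + e^(−2.5478) = 0.77924 + 0.22151 + 0.079309 + 0.078254 = 1.1583.
⟨E⟩ = Σ EᵢPᵢ = 6.0103 meV.
S/k_B = ln Z + ⟨E⟩/kT = ln(1.1583) + 6.0103/7.4968 = 0.14695 + 0.80172 = 0.949.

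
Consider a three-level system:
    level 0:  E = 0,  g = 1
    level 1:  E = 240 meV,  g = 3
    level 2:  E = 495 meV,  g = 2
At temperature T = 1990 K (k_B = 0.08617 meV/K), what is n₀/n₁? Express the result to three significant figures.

k_BT = 0.08617 × 1990 K = 171.48 meV.
n₀/n₁ = (g₀/g₁) exp[−(E₀−E₁)/kT] = (1/3) × exp(−(-240 meV)/(171.48 meV)) = (1/3) × exp(1.3996) = 1.35.

1.35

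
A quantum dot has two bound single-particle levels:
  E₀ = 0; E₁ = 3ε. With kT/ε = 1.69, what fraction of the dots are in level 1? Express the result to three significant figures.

0.145

Eᵢ/kT = 0, 1.7751.
Z = Σ e^(−Eᵢ/kT) = e^(−0) + e^(−1.7751) = 1.0000 + 0.16947 = 1.1695.
P₁ = e^(−E₁/kT) / Z = 0.16947/1.1695 = 0.145.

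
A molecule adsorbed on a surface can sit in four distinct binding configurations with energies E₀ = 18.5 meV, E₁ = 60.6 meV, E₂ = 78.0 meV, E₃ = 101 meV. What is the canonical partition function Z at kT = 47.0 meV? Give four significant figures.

Z = 1.257

Eᵢ/kT = 0.393617, 1.28936, 1.65957, 2.14894.
Z = Σ e^(−Eᵢ/kT) = e^(−0.393617) + e^(−1.28936) + e^(−1.65957) + e^(−2.14894) = 0.674612 + 0.275447 + 0.190221 + 0.116608 = 1.25689.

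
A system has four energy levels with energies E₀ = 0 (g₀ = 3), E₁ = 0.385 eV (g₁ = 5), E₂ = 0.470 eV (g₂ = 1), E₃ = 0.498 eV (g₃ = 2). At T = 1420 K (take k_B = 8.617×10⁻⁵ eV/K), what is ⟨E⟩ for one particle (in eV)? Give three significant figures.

k_BT = 8.617×10⁻⁵ × 1420 K = 0.12236 eV.
Eᵢ/kT = 0, 3.1465, 3.8411, 4.0700.
Z = Σ gᵢe^(−Eᵢ/kT) = 3·e^(−0) + 5·e^(−3.1465) + 1·e^(−3.8411) + 2·e^(−4.0700) = 3.0000 + 0.21501 + 0.021470 + 0.034155 = 3.2706.
⟨E⟩ = Σ Eᵢ gᵢe^(−Eᵢ/kT) / Z = (0·3.0000 + 0.385·0.21501 + 0.470·0.021470 + 0.498·0.034155) / 3.2706 = 0.0336 eV.

0.0336 eV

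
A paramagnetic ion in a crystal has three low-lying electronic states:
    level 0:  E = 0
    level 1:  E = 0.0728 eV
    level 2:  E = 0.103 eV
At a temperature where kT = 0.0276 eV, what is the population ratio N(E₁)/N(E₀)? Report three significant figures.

0.0715

n₁/n₀ = exp[−(E₁−E₀)/kT] = exp(−(0.0728 eV)/(0.0276 eV)) = exp(-2.6377) = 0.0715.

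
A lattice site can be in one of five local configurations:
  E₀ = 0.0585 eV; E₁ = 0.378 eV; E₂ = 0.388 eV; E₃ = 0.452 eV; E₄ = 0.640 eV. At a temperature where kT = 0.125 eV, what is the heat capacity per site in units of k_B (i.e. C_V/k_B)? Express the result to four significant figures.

1.140

Eᵢ/kT = 0.468000, 3.02400, 3.10400, 3.61600, 5.12000.
Z = Σ e^(−Eᵢ/kT) = e^(−0.468000) + e^(−3.02400) + e^(−3.10400) + e^(−3.61600) + e^(−5.12000) = 0.626254 + 0.0486064 + 0.0448694 + 0.0268900 + 0.00597602 = 0.752596.
⟨E⟩ = 0.117457 eV, ⟨E²⟩ = 0.0316034 eV².
C_V/k_B = (⟨E²⟩ − ⟨E⟩²)/(kT)² = (0.0316034 − 0.0137961)/0.0156250 = 1.140.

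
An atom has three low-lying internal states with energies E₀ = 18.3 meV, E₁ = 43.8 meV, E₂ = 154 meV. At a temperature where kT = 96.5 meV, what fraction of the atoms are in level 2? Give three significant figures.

Eᵢ/kT = 0.18964, 0.45389, 1.5959.
Z = Σ e^(−Eᵢ/kT) = e^(−0.18964) + e^(−0.45389) + e^(−1.5959) = 0.82726 + 0.63515 + 0.20273 = 1.6651.
P₂ = e^(−E₂/kT) / Z = 0.20273/1.6651 = 0.122.

0.122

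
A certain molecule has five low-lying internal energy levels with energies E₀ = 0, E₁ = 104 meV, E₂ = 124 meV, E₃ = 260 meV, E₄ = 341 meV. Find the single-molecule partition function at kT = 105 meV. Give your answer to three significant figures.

Eᵢ/kT = 0, 0.99048, 1.1810, 2.4762, 3.2476.
Z = Σ e^(−Eᵢ/kT) = e^(−0) + e^(−0.99048) + e^(−1.1810) + e^(−2.4762) + e^(−3.2476) = 1.0000 + 0.37140 + 0.30697 + 0.084062 + 0.038867 = 1.8013.

Z = 1.80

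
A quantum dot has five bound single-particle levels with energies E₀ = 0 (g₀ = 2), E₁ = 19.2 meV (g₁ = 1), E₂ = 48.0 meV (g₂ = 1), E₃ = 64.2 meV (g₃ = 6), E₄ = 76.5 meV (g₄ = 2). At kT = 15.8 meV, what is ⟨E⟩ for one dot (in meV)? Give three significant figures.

Eᵢ/kT = 0, 1.2152, 3.0380, 4.0633, 4.8418.
Z = Σ gᵢe^(−Eᵢ/kT) = 2·e^(−0) + 1·e^(−1.2152) + 1·e^(−3.0380) + 6·e^(−4.0633) + 2·e^(−4.8418) = 2.0000 + 0.29665 + 0.047931 + 0.10315 + 0.015786 = 2.4635.
⟨E⟩ = Σ Eᵢ gᵢe^(−Eᵢ/kT) / Z = (0·2.0000 + 19.2·0.29665 + 48.0·0.047931 + 64.2·0.10315 + 76.5·0.015786) / 2.4635 = 6.42 meV.

6.42 meV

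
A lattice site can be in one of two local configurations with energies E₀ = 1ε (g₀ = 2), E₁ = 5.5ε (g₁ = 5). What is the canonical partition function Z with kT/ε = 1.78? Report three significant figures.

Z = 1.37

Eᵢ/kT = 0.56180, 3.0899.
Z = Σ gᵢe^(−Eᵢ/kT) = 2·e^(−0.56180) + 5·e^(−3.0899) = 1.1404 + 0.22753 = 1.3679.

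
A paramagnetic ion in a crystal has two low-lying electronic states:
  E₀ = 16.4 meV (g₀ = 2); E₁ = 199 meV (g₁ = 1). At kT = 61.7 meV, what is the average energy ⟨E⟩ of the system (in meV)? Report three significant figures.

21.0 meV

Eᵢ/kT = 0.26580, 3.2253.
Z = Σ gᵢe^(−Eᵢ/kT) = 2·e^(−0.26580) + 1·e^(−3.2253) = 1.5332 + 0.039744 = 1.5729.
⟨E⟩ = Σ Eᵢ gᵢe^(−Eᵢ/kT) / Z = (16.4·1.5332 + 199·0.039744) / 1.5729 = 21.0 meV.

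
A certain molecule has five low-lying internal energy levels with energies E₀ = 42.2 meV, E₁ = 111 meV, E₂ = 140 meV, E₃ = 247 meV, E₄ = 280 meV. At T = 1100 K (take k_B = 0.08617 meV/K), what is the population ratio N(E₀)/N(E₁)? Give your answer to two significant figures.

2.1

k_BT = 0.08617 × 1100 K = 94.79 meV.
n₀/n₁ = exp[−(E₀−E₁)/kT] = exp(−(-68.8 meV)/(94.79 meV)) = exp(0.7258) = 2.1.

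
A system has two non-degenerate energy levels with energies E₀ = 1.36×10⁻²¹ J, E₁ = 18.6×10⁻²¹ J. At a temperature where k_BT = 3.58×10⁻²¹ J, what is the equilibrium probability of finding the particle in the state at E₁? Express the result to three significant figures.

0.00804

Eᵢ/kT = 0.37989, 5.1955.
Z = Σ e^(−Eᵢ/kT) = e^(−0.37989) + e^(−5.1955) = 0.68394 + 0.0055414 = 0.68948.
P₁ = e^(−E₁/kT) / Z = 0.0055414/0.68948 = 0.00804.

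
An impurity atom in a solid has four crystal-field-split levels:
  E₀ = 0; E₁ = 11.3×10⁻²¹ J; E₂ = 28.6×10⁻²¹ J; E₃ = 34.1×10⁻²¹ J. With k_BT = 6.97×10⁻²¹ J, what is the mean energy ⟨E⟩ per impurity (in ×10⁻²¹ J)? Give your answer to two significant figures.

2.4 ×10⁻²¹ J

Eᵢ/kT = 0, 1.621, 4.103, 4.892.
Z = Σ e^(−Eᵢ/kT) = e^(−0) + e^(−1.621) + e^(−4.103) + e^(−4.892) = 1.000 + 0.1977 + 0.01652 + 0.007506 = 1.222.
⟨E⟩ = Σ Eᵢ e^(−Eᵢ/kT) / Z = (0·1.000 + 11.3·0.1977 + 28.6·0.01652 + 34.1·0.007506) / 1.222 = 2.4 ×10⁻²¹ J.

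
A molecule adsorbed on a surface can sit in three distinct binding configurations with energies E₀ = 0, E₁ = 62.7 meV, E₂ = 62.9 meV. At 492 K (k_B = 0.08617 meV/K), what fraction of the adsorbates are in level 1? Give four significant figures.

0.1567

k_BT = 0.08617 × 492 K = 42.3956 meV.
Eᵢ/kT = 0, 1.47893, 1.48364.
Z = Σ e^(−Eᵢ/kT) = e^(−0) + e^(−1.47893) + e^(−1.48364) = 1.00000 + 0.227881 + 0.226811 = 1.45469.
P₁ = e^(−E₁/kT) / Z = 0.227881/1.45469 = 0.1567.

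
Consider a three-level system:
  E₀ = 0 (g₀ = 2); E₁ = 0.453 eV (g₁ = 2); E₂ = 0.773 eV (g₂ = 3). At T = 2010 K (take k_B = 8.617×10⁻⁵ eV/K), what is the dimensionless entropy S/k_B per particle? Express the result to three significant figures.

1.03

k_BT = 8.617×10⁻⁵ × 2010 K = 0.17320 eV.
Eᵢ/kT = 0, 2.6155, 4.4630.
Z = Σ gᵢe^(−Eᵢ/kT) = 2·e^(−0) + 2·e^(−2.6155) + 3·e^(−4.4630) = 2.0000 + 0.14626 + 0.034583 = 2.1808.
⟨E⟩ = Σ EᵢPᵢ = 0.042640 eV.
S/k_B = ln Z + ⟨E⟩/kT = ln(2.1808) + 0.042640/0.17320 = 0.77969 + 0.24619 = 1.03.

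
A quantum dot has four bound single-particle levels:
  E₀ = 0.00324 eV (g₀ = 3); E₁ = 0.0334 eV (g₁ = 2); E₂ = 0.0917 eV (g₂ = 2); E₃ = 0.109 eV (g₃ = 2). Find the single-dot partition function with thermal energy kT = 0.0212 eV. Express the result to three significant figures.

Eᵢ/kT = 0.15283, 1.5755, 4.3255, 5.1415.
Z = Σ gᵢe^(−Eᵢ/kT) = 3·e^(−0.15283) + 2·e^(−1.5755) + 2·e^(−4.3255) + 2·e^(−5.1415) = 2.5748 + 0.41381 + 0.026454 + 0.011698 = 3.0268.

Z = 3.03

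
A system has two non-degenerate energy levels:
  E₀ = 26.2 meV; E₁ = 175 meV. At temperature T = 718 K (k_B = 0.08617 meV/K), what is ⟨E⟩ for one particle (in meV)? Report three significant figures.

k_BT = 0.08617 × 718 K = 61.870 meV.
Eᵢ/kT = 0.42347, 2.8285.
Z = Σ e^(−Eᵢ/kT) = e^(−0.42347) + e^(−2.8285) = 0.65477 + 0.059101 = 0.71387.
⟨E⟩ = Σ Eᵢ e^(−Eᵢ/kT) / Z = (26.2·0.65477 + 175·0.059101) / 0.71387 = 38.5 meV.

38.5 meV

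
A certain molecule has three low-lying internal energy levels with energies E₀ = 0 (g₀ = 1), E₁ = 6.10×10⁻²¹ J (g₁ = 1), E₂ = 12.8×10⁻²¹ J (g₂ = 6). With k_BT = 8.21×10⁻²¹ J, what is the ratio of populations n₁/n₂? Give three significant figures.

n₁/n₂ = (g₁/g₂) exp[−(E₁−E₂)/kT] = (1/6) × exp(−(-6.70 ×10⁻²¹ J)/(8.21 ×10⁻²¹ J)) = (1/6) × exp(0.81608) = 0.377.

0.377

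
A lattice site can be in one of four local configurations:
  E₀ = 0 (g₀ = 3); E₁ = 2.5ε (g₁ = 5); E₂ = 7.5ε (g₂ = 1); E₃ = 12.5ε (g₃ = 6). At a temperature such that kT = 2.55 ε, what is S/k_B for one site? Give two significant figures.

2.0

Eᵢ/kT = 0, 0.9804, 2.941, 4.902.
Z = Σ gᵢe^(−Eᵢ/kT) = 3·e^(−0) + 5·e^(−0.9804) + 1·e^(−2.941) + 6·e^(−4.902) = 3.000 + 1.876 + 0.05281 + 0.04459 = 4.973.
⟨E⟩ = Σ EᵢPᵢ = 1.135 ε.
S/k_B = ln Z + ⟨E⟩/kT = ln(4.973) + 1.135/2.55 = 1.604 + 0.4451 = 2.0.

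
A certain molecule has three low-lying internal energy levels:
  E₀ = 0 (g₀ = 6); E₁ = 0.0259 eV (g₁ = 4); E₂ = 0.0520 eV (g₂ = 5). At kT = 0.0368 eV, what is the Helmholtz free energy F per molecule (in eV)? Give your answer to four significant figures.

Eᵢ/kT = 0, 0.703804, 1.41304.
Z = Σ gᵢe^(−Eᵢ/kT) = 6·e^(−0) + 4·e^(−0.703804) + 5·e^(−1.41304) = 6.00000 + 1.97880 + 1.21701 = 9.19581.
F = −kT ln Z = −0.0368 × ln(9.19581) = −0.0368 × 2.21875 = -0.08165 eV.

-0.08165 eV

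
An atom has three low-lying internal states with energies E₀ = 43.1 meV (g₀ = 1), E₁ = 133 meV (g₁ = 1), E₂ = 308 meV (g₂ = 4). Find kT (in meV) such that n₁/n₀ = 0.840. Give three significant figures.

516 meV

n₁/n₀ = (g₁/g₀) exp[−(E₁−E₀)/kT] = 0.840.
⇒ (E₁−E₀)/kT = ln((1/1)/0.840) = ln(1.1905) = 0.17437.
kT = 89.9 meV / 0.17437 = 516 meV.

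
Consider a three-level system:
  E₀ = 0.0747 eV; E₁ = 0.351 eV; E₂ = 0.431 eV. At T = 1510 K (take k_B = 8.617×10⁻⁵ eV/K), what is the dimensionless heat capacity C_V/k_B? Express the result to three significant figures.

0.732

k_BT = 8.617×10⁻⁵ × 1510 K = 0.13012 eV.
Eᵢ/kT = 0.57409, 2.6975, 3.3123.
Z = Σ e^(−Eᵢ/kT) = e^(−0.57409) + e^(−2.6975) + e^(−3.3123) = 0.56322 + 0.067374 + 0.036432 = 0.66703.
⟨E⟩ = 0.12207 eV, ⟨E²⟩ = 0.027302 eV².
C_V/k_B = (⟨E²⟩ − ⟨E⟩²)/(kT)² = (0.027302 − 0.014901)/0.016931 = 0.732.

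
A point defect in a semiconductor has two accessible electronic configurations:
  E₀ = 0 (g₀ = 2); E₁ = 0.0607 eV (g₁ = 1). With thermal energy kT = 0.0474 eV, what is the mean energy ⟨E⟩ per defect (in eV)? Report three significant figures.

Eᵢ/kT = 0, 1.2806.
Z = Σ gᵢe^(−Eᵢ/kT) = 2·e^(−0) + 1·e^(−1.2806) = 2.0000 + 0.27787 = 2.2779.
⟨E⟩ = Σ Eᵢ gᵢe^(−Eᵢ/kT) / Z = (0·2.0000 + 0.0607·0.27787) / 2.2779 = 0.00740 eV.

0.00740 eV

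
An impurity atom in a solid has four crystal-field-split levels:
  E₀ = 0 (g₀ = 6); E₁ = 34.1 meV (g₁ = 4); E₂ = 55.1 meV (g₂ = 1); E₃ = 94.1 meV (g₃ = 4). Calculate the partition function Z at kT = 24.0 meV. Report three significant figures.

Z = 7.15

Eᵢ/kT = 0, 1.4208, 2.2958, 3.9208.
Z = Σ gᵢe^(−Eᵢ/kT) = 6·e^(−0) + 4·e^(−1.4208) + 1·e^(−2.2958) + 4·e^(−3.9208) = 6.0000 + 0.96608 + 0.10068 + 0.079301 = 7.1461.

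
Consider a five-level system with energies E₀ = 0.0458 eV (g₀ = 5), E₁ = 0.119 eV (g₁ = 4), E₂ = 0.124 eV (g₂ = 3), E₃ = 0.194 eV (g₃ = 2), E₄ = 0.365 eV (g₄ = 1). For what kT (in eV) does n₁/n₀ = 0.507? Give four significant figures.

n₁/n₀ = (g₁/g₀) exp[−(E₁−E₀)/kT] = 0.507.
⇒ (E₁−E₀)/kT = ln((4/5)/0.507) = ln(1.57791) = 0.456101.
kT = 0.0732 eV / 0.456101 = 0.1605 eV.

0.1605 eV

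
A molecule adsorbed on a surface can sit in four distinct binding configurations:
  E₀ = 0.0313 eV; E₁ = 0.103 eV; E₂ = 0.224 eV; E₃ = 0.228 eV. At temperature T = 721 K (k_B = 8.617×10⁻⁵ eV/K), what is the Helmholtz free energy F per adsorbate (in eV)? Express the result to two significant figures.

k_BT = 8.617×10⁻⁵ × 721 K = 0.06213 eV.
Eᵢ/kT = 0.5038, 1.658, 3.605, 3.670.
Z = Σ e^(−Eᵢ/kT) = e^(−0.5038) + e^(−1.658) + e^(−3.605) + e^(−3.670) = 0.6042 + 0.1905 + 0.02719 + 0.02548 = 0.8474.
F = −kT ln Z = −0.06213 × ln(0.8474) = −0.06213 × -0.1656 = 0.010 eV.

0.010 eV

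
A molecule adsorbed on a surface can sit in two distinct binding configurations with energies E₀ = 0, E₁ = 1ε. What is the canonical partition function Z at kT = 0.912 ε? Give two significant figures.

Z = 1.3

Eᵢ/kT = 0, 1.096.
Z = Σ e^(−Eᵢ/kT) = e^(−0) + e^(−1.096) = 1.000 + 0.3342 = 1.334.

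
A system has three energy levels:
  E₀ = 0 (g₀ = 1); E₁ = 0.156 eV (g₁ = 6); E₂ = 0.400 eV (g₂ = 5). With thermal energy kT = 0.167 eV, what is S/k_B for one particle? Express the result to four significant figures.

2.202

Eᵢ/kT = 0, 0.934132, 2.39521.
Z = Σ gᵢe^(−Eᵢ/kT) = 1·e^(−0) + 6·e^(−0.934132) + 5·e^(−2.39521) = 1.00000 + 2.35756 + 0.455768 = 3.81333.
⟨E⟩ = Σ EᵢPᵢ = 0.144254 eV.
S/k_B = ln Z + ⟨E⟩/kT = ln(3.81333) + 0.144254/0.167 = 1.33850 + 0.863796 = 2.202.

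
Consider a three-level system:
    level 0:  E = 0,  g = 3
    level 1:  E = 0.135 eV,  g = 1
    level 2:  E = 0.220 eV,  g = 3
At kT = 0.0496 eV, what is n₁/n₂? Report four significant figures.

1.850

n₁/n₂ = (g₁/g₂) exp[−(E₁−E₂)/kT] = (1/3) × exp(−(-0.085 eV)/(0.0496 eV)) = (1/3) × exp(1.71371) = 1.850.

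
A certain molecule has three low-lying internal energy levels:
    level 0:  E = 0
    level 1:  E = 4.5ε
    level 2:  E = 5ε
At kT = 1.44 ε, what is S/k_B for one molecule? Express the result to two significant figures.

0.30

Eᵢ/kT = 0, 3.125, 3.472.
Z = Σ e^(−Eᵢ/kT) = e^(−0) + e^(−3.125) + e^(−3.472) = 1.000 + 0.04394 + 0.03105 = 1.075.
⟨E⟩ = Σ EᵢPᵢ = 0.3284 ε.
S/k_B = ln Z + ⟨E⟩/kT = ln(1.075) + 0.3284/1.44 = 0.07232 + 0.2281 = 0.30.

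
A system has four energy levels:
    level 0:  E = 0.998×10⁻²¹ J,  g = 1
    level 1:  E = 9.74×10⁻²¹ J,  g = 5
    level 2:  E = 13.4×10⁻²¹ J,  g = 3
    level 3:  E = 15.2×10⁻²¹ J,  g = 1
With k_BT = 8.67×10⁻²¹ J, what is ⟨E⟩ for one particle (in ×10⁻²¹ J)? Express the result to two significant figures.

8.4 ×10⁻²¹ J

Eᵢ/kT = 0.1151, 1.123, 1.546, 1.753.
Z = Σ gᵢe^(−Eᵢ/kT) = 1·e^(−0.1151) + 5·e^(−1.123) + 3·e^(−1.546) + 1·e^(−1.753) = 0.8913 + 1.627 + 0.6393 + 0.1733 = 3.331.
⟨E⟩ = Σ Eᵢ gᵢe^(−Eᵢ/kT) / Z = (0.998·0.8913 + 9.74·1.627 + 13.4·0.6393 + 15.2·0.1733) / 3.331 = 8.4 ×10⁻²¹ J.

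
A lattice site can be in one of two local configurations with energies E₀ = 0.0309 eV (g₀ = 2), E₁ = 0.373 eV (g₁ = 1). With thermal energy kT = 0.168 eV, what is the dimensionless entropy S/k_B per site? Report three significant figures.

Eᵢ/kT = 0.18393, 2.2202.
Z = Σ gᵢe^(−Eᵢ/kT) = 2·e^(−0.18393) + 1·e^(−2.2202) = 1.6640 + 0.10859 = 1.7726.
⟨E⟩ = Σ EᵢPᵢ = 0.051857 eV.
S/k_B = ln Z + ⟨E⟩/kT = ln(1.7726) + 0.051857/0.168 = 0.57245 + 0.30867 = 0.881.

0.881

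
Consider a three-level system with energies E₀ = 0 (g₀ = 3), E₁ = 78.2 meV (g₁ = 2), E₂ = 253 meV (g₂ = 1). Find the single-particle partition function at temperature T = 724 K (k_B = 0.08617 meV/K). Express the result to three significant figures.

Z = 3.59

k_BT = 0.08617 × 724 K = 62.387 meV.
Eᵢ/kT = 0, 1.2535, 4.0553.
Z = Σ gᵢe^(−Eᵢ/kT) = 3·e^(−0) + 2·e^(−1.2535) + 1·e^(−4.0553) = 3.0000 + 0.57101 + 0.017330 = 3.5883.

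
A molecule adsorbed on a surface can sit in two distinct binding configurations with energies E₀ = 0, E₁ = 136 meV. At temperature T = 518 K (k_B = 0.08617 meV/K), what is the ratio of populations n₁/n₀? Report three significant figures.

0.0475

k_BT = 0.08617 × 518 K = 44.636 meV.
n₁/n₀ = exp[−(E₁−E₀)/kT] = exp(−(136 meV)/(44.636 meV)) = exp(-3.0469) = 0.0475.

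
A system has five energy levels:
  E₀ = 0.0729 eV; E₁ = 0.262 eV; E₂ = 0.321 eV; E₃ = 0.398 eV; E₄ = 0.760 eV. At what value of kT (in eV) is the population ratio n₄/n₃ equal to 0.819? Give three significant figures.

1.81 eV

n₄/n₃ = exp[−(E₄−E₃)/kT] = 0.819.
⇒ (E₄−E₃)/kT = ln(1/0.819) = ln(1.2210) = 0.19967.
kT = 0.362 eV / 0.19967 = 1.81 eV.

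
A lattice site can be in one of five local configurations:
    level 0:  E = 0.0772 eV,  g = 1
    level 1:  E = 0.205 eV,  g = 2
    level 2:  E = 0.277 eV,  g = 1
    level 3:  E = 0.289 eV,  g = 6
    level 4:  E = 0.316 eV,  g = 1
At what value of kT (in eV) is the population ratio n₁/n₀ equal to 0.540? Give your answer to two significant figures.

0.098 eV

n₁/n₀ = (g₁/g₀) exp[−(E₁−E₀)/kT] = 0.540.
⇒ (E₁−E₀)/kT = ln((2/1)/0.540) = ln(3.704) = 1.309.
kT = 0.1278 eV / 1.309 = 0.098 eV.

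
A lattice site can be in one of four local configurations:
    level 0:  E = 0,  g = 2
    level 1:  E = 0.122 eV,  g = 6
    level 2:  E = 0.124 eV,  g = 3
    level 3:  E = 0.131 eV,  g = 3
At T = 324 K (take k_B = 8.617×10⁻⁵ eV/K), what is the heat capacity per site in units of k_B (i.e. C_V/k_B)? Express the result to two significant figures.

k_BT = 8.617×10⁻⁵ × 324 K = 0.02792 eV.
Eᵢ/kT = 0, 4.370, 4.441, 4.692.
Z = Σ gᵢe^(−Eᵢ/kT) = 2·e^(−0) + 6·e^(−4.370) + 3·e^(−4.441) + 3·e^(−4.692) = 2.000 + 0.07591 + 0.03535 + 0.02750 = 2.139.
⟨E⟩ = 0.008063 eV, ⟨E²⟩ = 0.001003 eV².
C_V/k_B = (⟨E²⟩ − ⟨E⟩²)/(kT)² = (0.001003 − 0.00006501)/0.0007795 = 1.2.

1.2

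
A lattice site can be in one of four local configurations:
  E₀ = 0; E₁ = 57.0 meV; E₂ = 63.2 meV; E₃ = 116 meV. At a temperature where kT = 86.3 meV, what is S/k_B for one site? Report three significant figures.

1.28

Eᵢ/kT = 0, 0.66049, 0.73233, 1.3441.
Z = Σ e^(−Eᵢ/kT) = e^(−0) + e^(−0.66049) + e^(−0.73233) + e^(−1.3441) = 1.0000 + 0.51660 + 0.48079 + 0.26077 = 2.2582.
⟨E⟩ = Σ EᵢPᵢ = 39.891 meV.
S/k_B = ln Z + ⟨E⟩/kT = ln(2.2582) + 39.891/86.3 = 0.81457 + 0.46224 = 1.28.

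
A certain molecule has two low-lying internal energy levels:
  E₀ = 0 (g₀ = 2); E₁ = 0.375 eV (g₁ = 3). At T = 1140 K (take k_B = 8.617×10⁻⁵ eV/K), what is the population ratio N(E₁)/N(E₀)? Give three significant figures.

k_BT = 8.617×10⁻⁵ × 1140 K = 0.098234 eV.
n₁/n₀ = (g₁/g₀) exp[−(E₁−E₀)/kT] = (3/2) × exp(−(0.375 eV)/(0.098234 eV)) = (3/2) × exp(-3.8174) = 0.0330.

0.0330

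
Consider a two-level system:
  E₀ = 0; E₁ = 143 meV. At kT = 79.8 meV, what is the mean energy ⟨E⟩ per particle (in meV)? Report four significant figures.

20.42 meV

Eᵢ/kT = 0, 1.79198.
Z = Σ e^(−Eᵢ/kT) = e^(−0) + e^(−1.79198) = 1.00000 + 0.166630 = 1.16663.
⟨E⟩ = Σ Eᵢ e^(−Eᵢ/kT) / Z = (0·1.00000 + 143·0.166630) / 1.16663 = 20.42 meV.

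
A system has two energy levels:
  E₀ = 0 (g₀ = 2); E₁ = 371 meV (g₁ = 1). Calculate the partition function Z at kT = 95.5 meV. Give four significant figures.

Z = 2.021

Eᵢ/kT = 0, 3.88482.
Z = Σ gᵢe^(−Eᵢ/kT) = 2·e^(−0) + 1·e^(−3.88482) = 2.00000 + 0.0205515 = 2.02055.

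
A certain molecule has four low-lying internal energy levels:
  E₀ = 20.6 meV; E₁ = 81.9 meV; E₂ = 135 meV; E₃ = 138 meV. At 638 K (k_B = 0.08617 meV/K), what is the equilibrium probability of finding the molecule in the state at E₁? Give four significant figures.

0.2087

k_BT = 0.08617 × 638 K = 54.9765 meV.
Eᵢ/kT = 0.374706, 1.48973, 2.45559, 2.51016.
Z = Σ e^(−Eᵢ/kT) = e^(−0.374706) + e^(−1.48973) + e^(−2.45559) + e^(−2.51016) = 0.687491 + 0.225434 + 0.0858126 + 0.0812552 = 1.07999.
P₁ = e^(−E₁/kT) / Z = 0.225434/1.07999 = 0.2087.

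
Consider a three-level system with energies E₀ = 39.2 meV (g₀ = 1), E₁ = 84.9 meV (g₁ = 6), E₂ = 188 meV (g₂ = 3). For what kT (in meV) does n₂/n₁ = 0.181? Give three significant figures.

101 meV

n₂/n₁ = (g₂/g₁) exp[−(E₂−E₁)/kT] = 0.181.
⇒ (E₂−E₁)/kT = ln((3/6)/0.181) = ln(2.7624) = 1.0161.
kT = 103.1 meV / 1.0161 = 101 meV.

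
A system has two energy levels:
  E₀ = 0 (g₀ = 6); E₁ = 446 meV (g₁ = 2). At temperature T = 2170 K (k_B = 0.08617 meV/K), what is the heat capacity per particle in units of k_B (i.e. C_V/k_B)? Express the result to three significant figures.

k_BT = 0.08617 × 2170 K = 186.99 meV.
Eᵢ/kT = 0, 2.3852.
Z = Σ gᵢe^(−Eᵢ/kT) = 6·e^(−0) + 2·e^(−2.3852) = 6.0000 + 0.18414 = 6.1841.
⟨E⟩ = 13.280 meV, ⟨E²⟩ = 5923.0 meV².
C_V/k_B = (⟨E²⟩ − ⟨E⟩²)/(kT)² = (5923.0 − 176.36)/34965 = 0.164.

0.164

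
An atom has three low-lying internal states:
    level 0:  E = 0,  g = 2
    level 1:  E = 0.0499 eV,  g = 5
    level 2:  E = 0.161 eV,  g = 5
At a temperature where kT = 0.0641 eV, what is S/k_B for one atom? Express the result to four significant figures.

Eᵢ/kT = 0, 0.778471, 2.51170.
Z = Σ gᵢe^(−Eᵢ/kT) = 2·e^(−0) + 5·e^(−0.778471) + 5·e^(−2.51170) = 2.00000 + 2.29554 + 0.405651 = 4.70119.
⟨E⟩ = Σ EᵢPᵢ = 0.0382578 eV.
S/k_B = ln Z + ⟨E⟩/kT = ln(4.70119) + 0.0382578/0.0641 = 1.54782 + 0.596846 = 2.145.

2.145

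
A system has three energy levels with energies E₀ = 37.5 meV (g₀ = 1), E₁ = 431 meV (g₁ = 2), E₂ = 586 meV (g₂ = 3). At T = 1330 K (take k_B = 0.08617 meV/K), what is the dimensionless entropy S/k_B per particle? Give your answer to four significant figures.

k_BT = 0.08617 × 1330 K = 114.606 meV.
Eᵢ/kT = 0.327208, 3.76071, 5.11317.
Z = Σ gᵢe^(−Eᵢ/kT) = 1·e^(−0.327208) + 2·e^(−3.76071) + 3·e^(−5.11317) = 0.720934 + 0.0465344 + 0.0180509 = 0.785519.
⟨E⟩ = Σ EᵢPᵢ = 73.4154 meV.
S/k_B = ln Z + ⟨E⟩/kT = ln(0.785519) + 73.4154/114.606 = -0.241411 + 0.640589 = 0.3992.

0.3992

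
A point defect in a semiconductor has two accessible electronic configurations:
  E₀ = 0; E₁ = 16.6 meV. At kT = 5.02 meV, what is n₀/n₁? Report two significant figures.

n₀/n₁ = exp[−(E₀−E₁)/kT] = exp(−(-16.6 meV)/(5.02 meV)) = exp(3.307) = 27.

27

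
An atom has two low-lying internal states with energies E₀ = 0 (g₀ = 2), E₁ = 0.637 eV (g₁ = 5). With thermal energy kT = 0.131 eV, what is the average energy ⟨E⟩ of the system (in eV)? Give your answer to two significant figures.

Eᵢ/kT = 0, 4.863.
Z = Σ gᵢe^(−Eᵢ/kT) = 2·e^(−0) + 5·e^(−4.863) = 2.000 + 0.03864 = 2.039.
⟨E⟩ = Σ Eᵢ gᵢe^(−Eᵢ/kT) / Z = (0·2.000 + 0.637·0.03864) / 2.039 = 0.012 eV.

0.012 eV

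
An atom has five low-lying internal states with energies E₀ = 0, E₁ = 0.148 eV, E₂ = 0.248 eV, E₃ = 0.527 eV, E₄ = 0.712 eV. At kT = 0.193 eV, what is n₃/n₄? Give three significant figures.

2.61

n₃/n₄ = exp[−(E₃−E₄)/kT] = exp(−(-0.185 eV)/(0.193 eV)) = exp(0.95855) = 2.61.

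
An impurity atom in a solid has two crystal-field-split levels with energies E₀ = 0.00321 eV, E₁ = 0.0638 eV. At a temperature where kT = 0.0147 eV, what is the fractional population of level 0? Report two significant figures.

Eᵢ/kT = 0.2184, 4.340.
Z = Σ e^(−Eᵢ/kT) = e^(−0.2184) + e^(−4.340) = 0.8038 + 0.01304 = 0.8168.
P₀ = e^(−E₀/kT) / Z = 0.8038/0.8168 = 0.98.

0.98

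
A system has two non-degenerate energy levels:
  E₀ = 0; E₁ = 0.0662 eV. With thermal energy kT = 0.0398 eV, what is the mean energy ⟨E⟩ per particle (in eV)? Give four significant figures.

0.01055 eV

Eᵢ/kT = 0, 1.66332.
Z = Σ e^(−Eᵢ/kT) = e^(−0) + e^(−1.66332) = 1.00000 + 0.189509 = 1.18951.
⟨E⟩ = Σ Eᵢ e^(−Eᵢ/kT) / Z = (0·1.00000 + 0.0662·0.189509) / 1.18951 = 0.01055 eV.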